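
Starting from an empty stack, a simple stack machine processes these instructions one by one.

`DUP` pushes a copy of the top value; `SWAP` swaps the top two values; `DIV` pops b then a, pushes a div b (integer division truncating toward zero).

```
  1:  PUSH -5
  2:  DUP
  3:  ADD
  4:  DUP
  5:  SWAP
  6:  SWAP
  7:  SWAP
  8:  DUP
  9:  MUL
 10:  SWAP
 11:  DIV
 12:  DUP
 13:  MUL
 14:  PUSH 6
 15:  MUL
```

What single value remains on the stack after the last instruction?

600

PUSH -5 → -5
DUP     → -5 -5
ADD     → -10
DUP     → -10 -10
SWAP    → -10 -10
SWAP    → -10 -10
SWAP    → -10 -10
DUP     → -10 -10 -10
MUL     → -10 100
SWAP    → 100 -10
DIV     → -10
DUP     → -10 -10
MUL     → 100
PUSH 6  → 100 6
MUL     → 600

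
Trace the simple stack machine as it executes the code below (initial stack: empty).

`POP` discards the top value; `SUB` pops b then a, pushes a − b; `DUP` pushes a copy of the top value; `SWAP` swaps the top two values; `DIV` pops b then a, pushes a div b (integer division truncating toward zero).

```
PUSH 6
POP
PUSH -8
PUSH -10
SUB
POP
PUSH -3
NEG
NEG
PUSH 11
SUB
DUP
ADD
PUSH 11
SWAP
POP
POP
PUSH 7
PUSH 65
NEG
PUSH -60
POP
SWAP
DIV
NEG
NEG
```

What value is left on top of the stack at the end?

PUSH 6   → 6
POP      → (empty)
PUSH -8  → -8
PUSH -10 → -8 -10
SUB      → 2
POP      → (empty)
PUSH -3  → -3
NEG      → 3
NEG      → -3
PUSH 11  → -3 11
SUB      → -14
DUP      → -14 -14
ADD      → -28
PUSH 11  → -28 11
SWAP     → 11 -28
POP      → 11
POP      → (empty)
PUSH 7   → 7
PUSH 65  → 7 65
NEG      → 7 -65
PUSH -60 → 7 -65 -60
POP      → 7 -65
SWAP     → -65 7
DIV      → -9
NEG      → 9
NEG      → -9

-9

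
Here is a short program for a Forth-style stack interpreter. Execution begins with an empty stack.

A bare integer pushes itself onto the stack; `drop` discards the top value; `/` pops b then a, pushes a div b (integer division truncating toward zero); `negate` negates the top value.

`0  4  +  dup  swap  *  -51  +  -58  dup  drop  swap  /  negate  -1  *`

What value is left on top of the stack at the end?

1

0      -> [0]
4      -> [0, 4]
+      -> [4]
dup    -> [4, 4]
swap   -> [4, 4]
*      -> [16]
-51    -> [16, -51]
+      -> [-35]
-58    -> [-35, -58]
dup    -> [-35, -58, -58]
drop   -> [-35, -58]
swap   -> [-58, -35]
/      -> [1]
negate -> [-1]
-1     -> [-1, -1]
*      -> [1]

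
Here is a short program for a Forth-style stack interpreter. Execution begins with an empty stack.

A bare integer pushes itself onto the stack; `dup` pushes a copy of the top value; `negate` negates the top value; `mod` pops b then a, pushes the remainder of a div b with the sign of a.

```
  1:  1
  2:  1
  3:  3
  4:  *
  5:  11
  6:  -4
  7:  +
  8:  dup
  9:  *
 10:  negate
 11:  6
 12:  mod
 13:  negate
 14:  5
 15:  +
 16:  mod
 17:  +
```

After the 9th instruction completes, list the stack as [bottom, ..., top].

[1, 3, 49]

1   → 1
1   → 1 1
3   → 1 1 3
*   → 1 3
11  → 1 3 11
-4  → 1 3 11 -4
+   → 1 3 7
dup → 1 3 7 7
*   → 1 3 49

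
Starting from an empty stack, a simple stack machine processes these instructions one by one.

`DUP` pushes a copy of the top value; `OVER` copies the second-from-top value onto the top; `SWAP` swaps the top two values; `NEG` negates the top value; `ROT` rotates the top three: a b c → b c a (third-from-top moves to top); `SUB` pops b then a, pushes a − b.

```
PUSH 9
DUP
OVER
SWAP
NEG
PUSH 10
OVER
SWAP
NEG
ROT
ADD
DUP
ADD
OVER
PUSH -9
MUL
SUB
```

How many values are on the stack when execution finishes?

PUSH 9  : [9]
DUP     : [9, 9]
OVER    : [9, 9, 9]
SWAP    : [9, 9, 9]
NEG     : [9, 9, -9]
PUSH 10 : [9, 9, -9, 10]
OVER    : [9, 9, -9, 10, -9]
SWAP    : [9, 9, -9, -9, 10]
NEG     : [9, 9, -9, -9, -10]
ROT     : [9, 9, -9, -10, -9]
ADD     : [9, 9, -9, -19]
DUP     : [9, 9, -9, -19, -19]
ADD     : [9, 9, -9, -38]
OVER    : [9, 9, -9, -38, -9]
PUSH -9 : [9, 9, -9, -38, -9, -9]
MUL     : [9, 9, -9, -38, 81]
SUB     : [9, 9, -9, -119]

4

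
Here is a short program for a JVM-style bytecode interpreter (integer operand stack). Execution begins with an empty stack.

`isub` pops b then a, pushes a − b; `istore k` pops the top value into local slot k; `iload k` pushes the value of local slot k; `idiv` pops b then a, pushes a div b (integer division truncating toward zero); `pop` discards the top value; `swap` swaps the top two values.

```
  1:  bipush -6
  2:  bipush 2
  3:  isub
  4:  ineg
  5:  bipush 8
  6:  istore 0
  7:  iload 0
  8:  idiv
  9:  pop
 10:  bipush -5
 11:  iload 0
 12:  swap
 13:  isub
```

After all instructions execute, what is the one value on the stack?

13

bipush -6  [-6]
bipush 2   [-6, 2]
isub       [-8]
ineg       [8]
bipush 8   [8, 8]
istore 0   [8]
iload 0    [8, 8]
idiv       [1]
pop        []
bipush -5  [-5]
iload 0    [-5, 8]
swap       [8, -5]
isub       [13]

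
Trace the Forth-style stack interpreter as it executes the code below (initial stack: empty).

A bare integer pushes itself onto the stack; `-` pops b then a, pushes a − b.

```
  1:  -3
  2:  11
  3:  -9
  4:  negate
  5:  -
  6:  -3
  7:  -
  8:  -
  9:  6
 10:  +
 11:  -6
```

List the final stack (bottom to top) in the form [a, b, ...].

-3     -> [-3]
11     -> [-3, 11]
-9     -> [-3, 11, -9]
negate -> [-3, 11, 9]
-      -> [-3, 2]
-3     -> [-3, 2, -3]
-      -> [-3, 5]
-      -> [-8]
6      -> [-8, 6]
+      -> [-2]
-6     -> [-2, -6]

[-2, -6]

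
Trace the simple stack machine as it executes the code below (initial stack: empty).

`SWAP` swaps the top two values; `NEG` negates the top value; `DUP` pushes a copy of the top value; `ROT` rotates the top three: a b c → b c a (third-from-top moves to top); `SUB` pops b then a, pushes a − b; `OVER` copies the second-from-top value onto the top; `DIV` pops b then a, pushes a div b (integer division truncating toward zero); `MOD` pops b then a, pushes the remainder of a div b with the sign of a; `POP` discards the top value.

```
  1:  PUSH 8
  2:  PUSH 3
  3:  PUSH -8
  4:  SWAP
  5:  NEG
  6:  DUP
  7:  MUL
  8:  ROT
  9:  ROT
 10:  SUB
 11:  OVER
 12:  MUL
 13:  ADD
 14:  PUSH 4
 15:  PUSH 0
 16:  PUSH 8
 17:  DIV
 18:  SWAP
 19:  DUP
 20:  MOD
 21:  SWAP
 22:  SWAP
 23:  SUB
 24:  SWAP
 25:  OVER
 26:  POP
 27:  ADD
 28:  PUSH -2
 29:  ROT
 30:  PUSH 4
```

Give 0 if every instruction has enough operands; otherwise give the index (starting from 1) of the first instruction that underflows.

29

PUSH 8  : 8
PUSH 3  : 8 3
PUSH -8 : 8 3 -8
SWAP    : 8 -8 3
NEG     : 8 -8 -3
DUP     : 8 -8 -3 -3
MUL     : 8 -8 9
ROT     : -8 9 8
ROT     : 9 8 -8
SUB     : 9 16
OVER    : 9 16 9
MUL     : 9 144
ADD     : 153
PUSH 4  : 153 4
PUSH 0  : 153 4 0
PUSH 8  : 153 4 0 8
DIV     : 153 4 0
SWAP    : 153 0 4
DUP     : 153 0 4 4
MOD     : 153 0 0
SWAP    : 153 0 0
SWAP    : 153 0 0
SUB     : 153 0
SWAP    : 0 153
OVER    : 0 153 0
POP     : 0 153
ADD     : 153
PUSH -2 : 153 -2
ROT  — needs 3 operands, stack has 2 → underflow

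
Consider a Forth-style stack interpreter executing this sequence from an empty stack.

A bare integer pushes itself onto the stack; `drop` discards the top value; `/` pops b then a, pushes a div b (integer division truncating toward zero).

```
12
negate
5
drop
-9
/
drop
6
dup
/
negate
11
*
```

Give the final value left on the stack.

-11

12     → 12
negate → -12
5      → -12 5
drop   → -12
-9     → -12 -9
/      → 1
drop   → (empty)
6      → 6
dup    → 6 6
/      → 1
negate → -1
11     → -1 11
*      → -11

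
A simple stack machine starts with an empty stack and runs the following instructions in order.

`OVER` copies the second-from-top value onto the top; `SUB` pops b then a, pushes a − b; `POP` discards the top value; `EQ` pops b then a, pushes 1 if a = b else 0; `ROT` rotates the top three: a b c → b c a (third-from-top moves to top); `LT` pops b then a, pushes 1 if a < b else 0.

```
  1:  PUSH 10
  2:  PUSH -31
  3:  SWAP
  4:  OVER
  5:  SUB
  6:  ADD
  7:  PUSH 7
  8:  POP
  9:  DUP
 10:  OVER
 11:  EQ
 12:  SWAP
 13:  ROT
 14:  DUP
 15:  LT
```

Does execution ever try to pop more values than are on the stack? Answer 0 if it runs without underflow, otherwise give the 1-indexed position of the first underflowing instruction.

PUSH 10  → [10]
PUSH -31 → [10, -31]
SWAP     → [-31, 10]
OVER     → [-31, 10, -31]
SUB      → [-31, 41]
ADD      → [10]
PUSH 7   → [10, 7]
POP      → [10]
DUP      → [10, 10]
OVER     → [10, 10, 10]
EQ       → [10, 1]
SWAP     → [1, 10]
ROT  — needs 3 operands, stack has 2 → underflow

13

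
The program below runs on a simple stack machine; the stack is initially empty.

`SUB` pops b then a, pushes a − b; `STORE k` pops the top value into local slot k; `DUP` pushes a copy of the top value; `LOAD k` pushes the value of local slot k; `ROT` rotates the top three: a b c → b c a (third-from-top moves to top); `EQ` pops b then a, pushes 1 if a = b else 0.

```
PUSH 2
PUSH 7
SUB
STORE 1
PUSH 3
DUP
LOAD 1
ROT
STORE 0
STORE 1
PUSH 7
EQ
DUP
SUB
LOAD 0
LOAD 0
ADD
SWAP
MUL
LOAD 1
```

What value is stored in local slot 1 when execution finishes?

-5

PUSH 2  → 2
PUSH 7  → 2 7
SUB     → -5
STORE 1 → (empty)
PUSH 3  → 3
DUP     → 3 3
LOAD 1  → 3 3 -5
ROT     → 3 -5 3
STORE 0 → 3 -5
STORE 1 → 3
PUSH 7  → 3 7
EQ      → 0
DUP     → 0 0
SUB     → 0
LOAD 0  → 0 3
LOAD 0  → 0 3 3
ADD     → 0 6
SWAP    → 6 0
MUL     → 0
LOAD 1  → 0 -5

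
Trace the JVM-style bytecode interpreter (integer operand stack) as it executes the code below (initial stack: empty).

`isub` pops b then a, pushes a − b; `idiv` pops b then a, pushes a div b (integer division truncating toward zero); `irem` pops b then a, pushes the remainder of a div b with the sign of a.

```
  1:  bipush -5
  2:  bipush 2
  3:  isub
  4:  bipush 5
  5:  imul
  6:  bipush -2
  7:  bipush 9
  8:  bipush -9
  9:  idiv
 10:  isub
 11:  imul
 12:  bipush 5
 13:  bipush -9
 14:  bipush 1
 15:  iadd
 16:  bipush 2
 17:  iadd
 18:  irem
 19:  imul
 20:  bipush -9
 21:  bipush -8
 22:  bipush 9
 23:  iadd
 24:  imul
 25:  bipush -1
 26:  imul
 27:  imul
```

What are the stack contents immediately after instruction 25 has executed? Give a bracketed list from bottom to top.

[175, -9, -1]

bipush -5 → [-5]
bipush 2  → [-5, 2]
isub      → [-7]
bipush 5  → [-7, 5]
imul      → [-35]
bipush -2 → [-35, -2]
bipush 9  → [-35, -2, 9]
bipush -9 → [-35, -2, 9, -9]
idiv      → [-35, -2, -1]
isub      → [-35, -1]
imul      → [35]
bipush 5  → [35, 5]
bipush -9 → [35, 5, -9]
bipush 1  → [35, 5, -9, 1]
iadd      → [35, 5, -8]
bipush 2  → [35, 5, -8, 2]
iadd      → [35, 5, -6]
irem      → [35, 5]
imul      → [175]
bipush -9 → [175, -9]
bipush -8 → [175, -9, -8]
bipush 9  → [175, -9, -8, 9]
iadd      → [175, -9, 1]
imul      → [175, -9]
bipush -1 → [175, -9, -1]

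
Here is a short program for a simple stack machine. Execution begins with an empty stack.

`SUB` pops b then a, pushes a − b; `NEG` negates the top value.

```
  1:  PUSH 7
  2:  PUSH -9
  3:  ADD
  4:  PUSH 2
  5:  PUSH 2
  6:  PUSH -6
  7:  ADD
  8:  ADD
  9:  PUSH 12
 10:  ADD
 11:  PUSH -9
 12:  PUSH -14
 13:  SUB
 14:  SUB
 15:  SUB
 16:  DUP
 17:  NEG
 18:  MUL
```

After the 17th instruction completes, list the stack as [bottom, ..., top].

[-7, 7]

PUSH 7   -> 7
PUSH -9  -> 7 -9
ADD      -> -2
PUSH 2   -> -2 2
PUSH 2   -> -2 2 2
PUSH -6  -> -2 2 2 -6
ADD      -> -2 2 -4
ADD      -> -2 -2
PUSH 12  -> -2 -2 12
ADD      -> -2 10
PUSH -9  -> -2 10 -9
PUSH -14 -> -2 10 -9 -14
SUB      -> -2 10 5
SUB      -> -2 5
SUB      -> -7
DUP      -> -7 -7
NEG      -> -7 7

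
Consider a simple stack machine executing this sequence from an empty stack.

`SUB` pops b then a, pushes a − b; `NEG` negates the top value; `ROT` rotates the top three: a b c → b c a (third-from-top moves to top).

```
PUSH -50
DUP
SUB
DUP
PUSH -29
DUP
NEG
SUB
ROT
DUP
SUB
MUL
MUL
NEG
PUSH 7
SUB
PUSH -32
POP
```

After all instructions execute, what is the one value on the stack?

-7

PUSH -50 -> -50
DUP      -> -50 -50
SUB      -> 0
DUP      -> 0 0
PUSH -29 -> 0 0 -29
DUP      -> 0 0 -29 -29
NEG      -> 0 0 -29 29
SUB      -> 0 0 -58
ROT      -> 0 -58 0
DUP      -> 0 -58 0 0
SUB      -> 0 -58 0
MUL      -> 0 0
MUL      -> 0
NEG      -> 0
PUSH 7   -> 0 7
SUB      -> -7
PUSH -32 -> -7 -32
POP      -> -7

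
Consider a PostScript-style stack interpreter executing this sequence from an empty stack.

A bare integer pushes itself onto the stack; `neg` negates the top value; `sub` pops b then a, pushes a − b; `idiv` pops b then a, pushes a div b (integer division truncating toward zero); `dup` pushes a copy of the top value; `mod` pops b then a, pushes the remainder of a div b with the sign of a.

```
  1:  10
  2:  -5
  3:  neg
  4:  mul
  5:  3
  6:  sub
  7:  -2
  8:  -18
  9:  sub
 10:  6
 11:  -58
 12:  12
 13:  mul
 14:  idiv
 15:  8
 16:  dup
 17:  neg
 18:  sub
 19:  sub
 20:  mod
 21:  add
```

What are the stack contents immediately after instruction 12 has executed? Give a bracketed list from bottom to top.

10  : [10]
-5  : [10, -5]
neg : [10, 5]
mul : [50]
3   : [50, 3]
sub : [47]
-2  : [47, -2]
-18 : [47, -2, -18]
sub : [47, 16]
6   : [47, 16, 6]
-58 : [47, 16, 6, -58]
12  : [47, 16, 6, -58, 12]

[47, 16, 6, -58, 12]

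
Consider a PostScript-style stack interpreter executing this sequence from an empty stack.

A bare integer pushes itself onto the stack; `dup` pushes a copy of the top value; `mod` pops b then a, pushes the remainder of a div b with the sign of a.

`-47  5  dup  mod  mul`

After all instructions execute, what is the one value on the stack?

0

-47 : [-47]
5   : [-47, 5]
dup : [-47, 5, 5]
mod : [-47, 0]
mul : [0]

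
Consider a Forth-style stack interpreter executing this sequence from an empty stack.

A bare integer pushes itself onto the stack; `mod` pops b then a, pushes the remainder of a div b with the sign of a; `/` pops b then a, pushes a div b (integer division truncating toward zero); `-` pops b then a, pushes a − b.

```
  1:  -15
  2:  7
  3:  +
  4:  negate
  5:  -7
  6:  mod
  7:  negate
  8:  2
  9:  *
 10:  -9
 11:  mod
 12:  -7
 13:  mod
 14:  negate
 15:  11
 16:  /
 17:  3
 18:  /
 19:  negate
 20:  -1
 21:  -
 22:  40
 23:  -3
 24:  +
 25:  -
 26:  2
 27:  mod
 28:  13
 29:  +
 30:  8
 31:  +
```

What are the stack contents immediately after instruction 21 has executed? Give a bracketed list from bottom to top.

[1]

-15    : -15
7      : -15 7
+      : -8
negate : 8
-7     : 8 -7
mod    : 1
negate : -1
2      : -1 2
*      : -2
-9     : -2 -9
mod    : -2
-7     : -2 -7
mod    : -2
negate : 2
11     : 2 11
/      : 0
3      : 0 3
/      : 0
negate : 0
-1     : 0 -1
-      : 1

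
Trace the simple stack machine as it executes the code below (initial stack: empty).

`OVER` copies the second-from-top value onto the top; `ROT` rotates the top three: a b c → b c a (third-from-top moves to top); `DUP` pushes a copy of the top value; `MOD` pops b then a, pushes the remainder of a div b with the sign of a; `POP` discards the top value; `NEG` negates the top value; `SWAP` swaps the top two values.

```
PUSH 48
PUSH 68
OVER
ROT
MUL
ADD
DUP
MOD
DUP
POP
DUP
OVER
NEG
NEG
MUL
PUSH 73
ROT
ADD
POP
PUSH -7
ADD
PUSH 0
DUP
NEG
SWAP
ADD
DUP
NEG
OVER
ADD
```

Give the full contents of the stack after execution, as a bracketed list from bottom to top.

PUSH 48 → 48
PUSH 68 → 48 68
OVER    → 48 68 48
ROT     → 68 48 48
MUL     → 68 2304
ADD     → 2372
DUP     → 2372 2372
MOD     → 0
DUP     → 0 0
POP     → 0
DUP     → 0 0
OVER    → 0 0 0
NEG     → 0 0 0
NEG     → 0 0 0
MUL     → 0 0
PUSH 73 → 0 0 73
ROT     → 0 73 0
ADD     → 0 73
POP     → 0
PUSH -7 → 0 -7
ADD     → -7
PUSH 0  → -7 0
DUP     → -7 0 0
NEG     → -7 0 0
SWAP    → -7 0 0
ADD     → -7 0
DUP     → -7 0 0
NEG     → -7 0 0
OVER    → -7 0 0 0
ADD     → -7 0 0

[-7, 0, 0]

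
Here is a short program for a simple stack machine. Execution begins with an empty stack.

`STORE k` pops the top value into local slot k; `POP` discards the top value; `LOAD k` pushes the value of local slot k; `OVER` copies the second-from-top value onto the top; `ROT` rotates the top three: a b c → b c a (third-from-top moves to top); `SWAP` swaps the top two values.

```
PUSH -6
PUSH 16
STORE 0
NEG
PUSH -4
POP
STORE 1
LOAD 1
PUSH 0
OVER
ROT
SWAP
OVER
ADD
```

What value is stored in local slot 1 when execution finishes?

6

PUSH -6  -6
PUSH 16  -6 16
STORE 0  -6
NEG      6
PUSH -4  6 -4
POP      6
STORE 1  (empty)
LOAD 1   6
PUSH 0   6 0
OVER     6 0 6
ROT      0 6 6
SWAP     0 6 6
OVER     0 6 6 6
ADD      0 6 12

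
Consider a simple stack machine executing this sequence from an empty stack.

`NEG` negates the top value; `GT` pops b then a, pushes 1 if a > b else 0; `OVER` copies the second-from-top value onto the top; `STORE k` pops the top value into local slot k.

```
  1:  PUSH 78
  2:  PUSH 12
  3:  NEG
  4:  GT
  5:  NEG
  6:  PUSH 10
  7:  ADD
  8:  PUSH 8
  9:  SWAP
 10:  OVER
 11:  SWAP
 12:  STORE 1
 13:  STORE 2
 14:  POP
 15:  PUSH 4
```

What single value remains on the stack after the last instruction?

PUSH 78 -> 78
PUSH 12 -> 78 12
NEG     -> 78 -12
GT      -> 1
NEG     -> -1
PUSH 10 -> -1 10
ADD     -> 9
PUSH 8  -> 9 8
SWAP    -> 8 9
OVER    -> 8 9 8
SWAP    -> 8 8 9
STORE 1 -> 8 8
STORE 2 -> 8
POP     -> (empty)
PUSH 4  -> 4

4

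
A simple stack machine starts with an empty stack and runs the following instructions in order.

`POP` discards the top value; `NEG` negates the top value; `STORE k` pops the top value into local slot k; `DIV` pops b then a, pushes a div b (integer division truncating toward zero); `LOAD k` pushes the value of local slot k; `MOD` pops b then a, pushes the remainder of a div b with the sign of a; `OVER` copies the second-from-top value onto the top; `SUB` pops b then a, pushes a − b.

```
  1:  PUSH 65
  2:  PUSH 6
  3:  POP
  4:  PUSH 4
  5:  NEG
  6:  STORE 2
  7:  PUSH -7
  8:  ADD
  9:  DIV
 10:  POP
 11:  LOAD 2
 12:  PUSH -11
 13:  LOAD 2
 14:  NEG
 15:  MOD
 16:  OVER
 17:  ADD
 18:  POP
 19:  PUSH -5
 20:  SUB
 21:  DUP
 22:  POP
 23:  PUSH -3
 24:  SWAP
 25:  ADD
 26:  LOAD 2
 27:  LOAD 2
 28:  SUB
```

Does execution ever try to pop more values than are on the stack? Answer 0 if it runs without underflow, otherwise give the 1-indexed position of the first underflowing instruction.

PUSH 65 : 65
PUSH 6  : 65 6
POP     : 65
PUSH 4  : 65 4
NEG     : 65 -4
STORE 2 : 65
PUSH -7 : 65 -7
ADD     : 58
DIV  — needs 2 operands, stack has 1 → underflow

9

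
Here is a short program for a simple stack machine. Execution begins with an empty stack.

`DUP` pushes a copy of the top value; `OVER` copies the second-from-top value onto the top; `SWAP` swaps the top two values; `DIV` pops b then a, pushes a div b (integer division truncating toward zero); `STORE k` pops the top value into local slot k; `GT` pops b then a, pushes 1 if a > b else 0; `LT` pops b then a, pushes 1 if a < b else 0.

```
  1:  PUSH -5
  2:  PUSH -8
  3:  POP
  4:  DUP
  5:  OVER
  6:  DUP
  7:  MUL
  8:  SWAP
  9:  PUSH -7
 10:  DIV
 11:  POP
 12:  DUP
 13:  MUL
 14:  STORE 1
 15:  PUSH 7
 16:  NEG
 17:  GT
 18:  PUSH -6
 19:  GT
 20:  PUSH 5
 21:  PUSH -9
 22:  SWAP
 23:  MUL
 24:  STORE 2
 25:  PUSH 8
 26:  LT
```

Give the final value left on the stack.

1

PUSH -5  [-5]
PUSH -8  [-5, -8]
POP      [-5]
DUP      [-5, -5]
OVER     [-5, -5, -5]
DUP      [-5, -5, -5, -5]
MUL      [-5, -5, 25]
SWAP     [-5, 25, -5]
PUSH -7  [-5, 25, -5, -7]
DIV      [-5, 25, 0]
POP      [-5, 25]
DUP      [-5, 25, 25]
MUL      [-5, 625]
STORE 1  [-5]
PUSH 7   [-5, 7]
NEG      [-5, -7]
GT       [1]
PUSH -6  [1, -6]
GT       [1]
PUSH 5   [1, 5]
PUSH -9  [1, 5, -9]
SWAP     [1, -9, 5]
MUL      [1, -45]
STORE 2  [1]
PUSH 8   [1, 8]
LT       [1]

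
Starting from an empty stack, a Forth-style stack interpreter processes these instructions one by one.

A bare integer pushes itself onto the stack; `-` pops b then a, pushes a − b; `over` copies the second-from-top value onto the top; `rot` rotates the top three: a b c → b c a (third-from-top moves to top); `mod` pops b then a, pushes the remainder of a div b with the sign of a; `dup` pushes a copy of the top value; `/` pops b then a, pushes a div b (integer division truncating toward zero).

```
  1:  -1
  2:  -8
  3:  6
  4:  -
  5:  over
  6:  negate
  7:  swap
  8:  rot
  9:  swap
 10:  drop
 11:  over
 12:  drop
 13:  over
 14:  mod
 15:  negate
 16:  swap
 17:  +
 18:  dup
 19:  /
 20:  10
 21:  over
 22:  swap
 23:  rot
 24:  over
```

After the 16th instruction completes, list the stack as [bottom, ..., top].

-1     → [-1]
-8     → [-1, -8]
6      → [-1, -8, 6]
-      → [-1, -14]
over   → [-1, -14, -1]
negate → [-1, -14, 1]
swap   → [-1, 1, -14]
rot    → [1, -14, -1]
swap   → [1, -1, -14]
drop   → [1, -1]
over   → [1, -1, 1]
drop   → [1, -1]
over   → [1, -1, 1]
mod    → [1, 0]
negate → [1, 0]
swap   → [0, 1]

[0, 1]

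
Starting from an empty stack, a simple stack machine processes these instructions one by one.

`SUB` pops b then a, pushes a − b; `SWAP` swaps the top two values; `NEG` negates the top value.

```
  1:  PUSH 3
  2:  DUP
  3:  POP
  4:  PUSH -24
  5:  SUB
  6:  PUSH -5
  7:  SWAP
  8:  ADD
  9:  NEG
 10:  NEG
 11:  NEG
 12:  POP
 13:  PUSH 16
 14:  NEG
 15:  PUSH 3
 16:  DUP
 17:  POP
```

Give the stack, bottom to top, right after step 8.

PUSH 3    3
DUP       3 3
POP       3
PUSH -24  3 -24
SUB       27
PUSH -5   27 -5
SWAP      -5 27
ADD       22

[22]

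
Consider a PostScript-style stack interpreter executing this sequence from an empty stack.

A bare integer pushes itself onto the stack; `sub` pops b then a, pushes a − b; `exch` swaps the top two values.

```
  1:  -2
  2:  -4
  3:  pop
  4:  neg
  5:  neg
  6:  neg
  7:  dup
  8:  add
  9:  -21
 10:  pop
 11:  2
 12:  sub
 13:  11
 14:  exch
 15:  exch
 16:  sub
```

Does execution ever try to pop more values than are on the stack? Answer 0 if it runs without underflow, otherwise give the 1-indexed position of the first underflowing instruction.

0

-2   -> -2
-4   -> -2 -4
pop  -> -2
neg  -> 2
neg  -> -2
neg  -> 2
dup  -> 2 2
add  -> 4
-21  -> 4 -21
pop  -> 4
2    -> 4 2
sub  -> 2
11   -> 2 11
exch -> 11 2
exch -> 2 11
sub  -> -9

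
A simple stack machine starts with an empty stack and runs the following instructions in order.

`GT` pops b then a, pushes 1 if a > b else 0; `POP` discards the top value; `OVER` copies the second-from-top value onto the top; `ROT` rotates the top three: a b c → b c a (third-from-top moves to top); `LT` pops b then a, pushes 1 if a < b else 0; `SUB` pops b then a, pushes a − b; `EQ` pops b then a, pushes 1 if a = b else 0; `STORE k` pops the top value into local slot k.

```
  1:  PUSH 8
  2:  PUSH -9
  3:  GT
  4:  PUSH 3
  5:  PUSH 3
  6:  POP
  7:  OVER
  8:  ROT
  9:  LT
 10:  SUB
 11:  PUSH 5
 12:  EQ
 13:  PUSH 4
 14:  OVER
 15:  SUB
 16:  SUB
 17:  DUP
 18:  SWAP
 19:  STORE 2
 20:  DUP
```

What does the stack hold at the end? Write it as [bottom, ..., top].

[-4, -4]

PUSH 8  : 8
PUSH -9 : 8 -9
GT      : 1
PUSH 3  : 1 3
PUSH 3  : 1 3 3
POP     : 1 3
OVER    : 1 3 1
ROT     : 3 1 1
LT      : 3 0
SUB     : 3
PUSH 5  : 3 5
EQ      : 0
PUSH 4  : 0 4
OVER    : 0 4 0
SUB     : 0 4
SUB     : -4
DUP     : -4 -4
SWAP    : -4 -4
STORE 2 : -4
DUP     : -4 -4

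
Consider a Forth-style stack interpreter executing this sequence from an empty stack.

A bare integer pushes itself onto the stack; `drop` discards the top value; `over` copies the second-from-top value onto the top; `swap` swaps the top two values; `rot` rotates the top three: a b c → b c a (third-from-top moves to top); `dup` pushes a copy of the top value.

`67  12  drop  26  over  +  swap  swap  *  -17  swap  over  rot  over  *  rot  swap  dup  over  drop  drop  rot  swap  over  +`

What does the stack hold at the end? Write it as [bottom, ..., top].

[6231, -17, 272]

67   -> 67
12   -> 67 12
drop -> 67
26   -> 67 26
over -> 67 26 67
+    -> 67 93
swap -> 93 67
swap -> 67 93
*    -> 6231
-17  -> 6231 -17
swap -> -17 6231
over -> -17 6231 -17
rot  -> 6231 -17 -17
over -> 6231 -17 -17 -17
*    -> 6231 -17 289
rot  -> -17 289 6231
swap -> -17 6231 289
dup  -> -17 6231 289 289
over -> -17 6231 289 289 289
drop -> -17 6231 289 289
drop -> -17 6231 289
rot  -> 6231 289 -17
swap -> 6231 -17 289
over -> 6231 -17 289 -17
+    -> 6231 -17 272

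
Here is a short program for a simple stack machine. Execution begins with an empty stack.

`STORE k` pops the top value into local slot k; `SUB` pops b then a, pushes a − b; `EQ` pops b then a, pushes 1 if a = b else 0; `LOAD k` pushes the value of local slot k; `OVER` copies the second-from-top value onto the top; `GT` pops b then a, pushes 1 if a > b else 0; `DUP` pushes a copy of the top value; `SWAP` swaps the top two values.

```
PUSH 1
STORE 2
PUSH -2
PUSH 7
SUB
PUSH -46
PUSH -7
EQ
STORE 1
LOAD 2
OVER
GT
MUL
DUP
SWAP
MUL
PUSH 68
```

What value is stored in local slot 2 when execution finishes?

PUSH 1   : [1]
STORE 2  : []
PUSH -2  : [-2]
PUSH 7   : [-2, 7]
SUB      : [-9]
PUSH -46 : [-9, -46]
PUSH -7  : [-9, -46, -7]
EQ       : [-9, 0]
STORE 1  : [-9]
LOAD 2   : [-9, 1]
OVER     : [-9, 1, -9]
GT       : [-9, 1]
MUL      : [-9]
DUP      : [-9, -9]
SWAP     : [-9, -9]
MUL      : [81]
PUSH 68  : [81, 68]

1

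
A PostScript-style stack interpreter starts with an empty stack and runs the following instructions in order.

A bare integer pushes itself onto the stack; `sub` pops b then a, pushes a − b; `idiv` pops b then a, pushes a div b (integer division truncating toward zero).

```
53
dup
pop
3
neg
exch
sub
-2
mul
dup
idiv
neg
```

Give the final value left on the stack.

-1

53   -> [53]
dup  -> [53, 53]
pop  -> [53]
3    -> [53, 3]
neg  -> [53, -3]
exch -> [-3, 53]
sub  -> [-56]
-2   -> [-56, -2]
mul  -> [112]
dup  -> [112, 112]
idiv -> [1]
neg  -> [-1]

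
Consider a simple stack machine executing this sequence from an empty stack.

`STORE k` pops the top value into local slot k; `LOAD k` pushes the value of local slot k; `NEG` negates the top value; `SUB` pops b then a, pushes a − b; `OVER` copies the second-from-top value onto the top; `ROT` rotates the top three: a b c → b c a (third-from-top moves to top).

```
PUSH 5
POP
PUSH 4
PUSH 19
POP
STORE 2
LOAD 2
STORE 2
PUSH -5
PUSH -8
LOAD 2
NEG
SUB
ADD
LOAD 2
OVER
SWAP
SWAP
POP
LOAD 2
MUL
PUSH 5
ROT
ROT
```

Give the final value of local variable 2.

PUSH 5  : [5]
POP     : []
PUSH 4  : [4]
PUSH 19 : [4, 19]
POP     : [4]
STORE 2 : []
LOAD 2  : [4]
STORE 2 : []
PUSH -5 : [-5]
PUSH -8 : [-5, -8]
LOAD 2  : [-5, -8, 4]
NEG     : [-5, -8, -4]
SUB     : [-5, -4]
ADD     : [-9]
LOAD 2  : [-9, 4]
OVER    : [-9, 4, -9]
SWAP    : [-9, -9, 4]
SWAP    : [-9, 4, -9]
POP     : [-9, 4]
LOAD 2  : [-9, 4, 4]
MUL     : [-9, 16]
PUSH 5  : [-9, 16, 5]
ROT     : [16, 5, -9]
ROT     : [5, -9, 16]

4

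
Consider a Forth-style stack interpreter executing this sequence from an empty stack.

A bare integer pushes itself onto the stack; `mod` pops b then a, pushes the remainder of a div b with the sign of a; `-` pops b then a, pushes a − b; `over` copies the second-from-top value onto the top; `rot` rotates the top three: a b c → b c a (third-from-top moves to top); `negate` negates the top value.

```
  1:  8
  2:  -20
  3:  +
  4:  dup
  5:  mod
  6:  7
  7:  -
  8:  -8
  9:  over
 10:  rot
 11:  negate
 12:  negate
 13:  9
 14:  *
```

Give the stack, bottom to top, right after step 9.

[-7, -8, -7]

8     [8]
-20   [8, -20]
+     [-12]
dup   [-12, -12]
mod   [0]
7     [0, 7]
-     [-7]
-8    [-7, -8]
over  [-7, -8, -7]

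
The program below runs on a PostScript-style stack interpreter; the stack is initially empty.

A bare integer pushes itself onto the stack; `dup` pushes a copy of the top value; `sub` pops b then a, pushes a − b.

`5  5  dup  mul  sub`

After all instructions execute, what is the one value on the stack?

-20

5   → [5]
5   → [5, 5]
dup → [5, 5, 5]
mul → [5, 25]
sub → [-20]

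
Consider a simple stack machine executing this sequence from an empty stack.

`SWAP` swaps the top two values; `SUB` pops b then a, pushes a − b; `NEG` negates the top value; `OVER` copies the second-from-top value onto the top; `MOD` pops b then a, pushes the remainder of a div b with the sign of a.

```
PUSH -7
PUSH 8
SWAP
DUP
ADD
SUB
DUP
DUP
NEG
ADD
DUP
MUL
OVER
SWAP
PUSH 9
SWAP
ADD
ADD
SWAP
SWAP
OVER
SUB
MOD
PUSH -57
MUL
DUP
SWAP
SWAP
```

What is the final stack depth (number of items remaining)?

2

PUSH -7  -> [-7]
PUSH 8   -> [-7, 8]
SWAP     -> [8, -7]
DUP      -> [8, -7, -7]
ADD      -> [8, -14]
SUB      -> [22]
DUP      -> [22, 22]
DUP      -> [22, 22, 22]
NEG      -> [22, 22, -22]
ADD      -> [22, 0]
DUP      -> [22, 0, 0]
MUL      -> [22, 0]
OVER     -> [22, 0, 22]
SWAP     -> [22, 22, 0]
PUSH 9   -> [22, 22, 0, 9]
SWAP     -> [22, 22, 9, 0]
ADD      -> [22, 22, 9]
ADD      -> [22, 31]
SWAP     -> [31, 22]
SWAP     -> [22, 31]
OVER     -> [22, 31, 22]
SUB      -> [22, 9]
MOD      -> [4]
PUSH -57 -> [4, -57]
MUL      -> [-228]
DUP      -> [-228, -228]
SWAP     -> [-228, -228]
SWAP     -> [-228, -228]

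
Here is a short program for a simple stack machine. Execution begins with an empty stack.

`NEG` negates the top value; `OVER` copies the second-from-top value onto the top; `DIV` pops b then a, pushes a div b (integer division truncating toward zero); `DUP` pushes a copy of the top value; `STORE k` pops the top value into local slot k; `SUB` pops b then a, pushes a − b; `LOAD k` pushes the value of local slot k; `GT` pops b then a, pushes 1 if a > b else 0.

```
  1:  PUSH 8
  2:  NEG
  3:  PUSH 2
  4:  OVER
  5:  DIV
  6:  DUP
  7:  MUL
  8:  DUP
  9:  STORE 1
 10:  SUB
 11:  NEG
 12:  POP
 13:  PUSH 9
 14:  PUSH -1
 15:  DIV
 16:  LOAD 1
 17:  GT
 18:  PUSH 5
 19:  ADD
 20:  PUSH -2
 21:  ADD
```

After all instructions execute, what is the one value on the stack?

3

PUSH 8  : 8
NEG     : -8
PUSH 2  : -8 2
OVER    : -8 2 -8
DIV     : -8 0
DUP     : -8 0 0
MUL     : -8 0
DUP     : -8 0 0
STORE 1 : -8 0
SUB     : -8
NEG     : 8
POP     : (empty)
PUSH 9  : 9
PUSH -1 : 9 -1
DIV     : -9
LOAD 1  : -9 0
GT      : 0
PUSH 5  : 0 5
ADD     : 5
PUSH -2 : 5 -2
ADD     : 3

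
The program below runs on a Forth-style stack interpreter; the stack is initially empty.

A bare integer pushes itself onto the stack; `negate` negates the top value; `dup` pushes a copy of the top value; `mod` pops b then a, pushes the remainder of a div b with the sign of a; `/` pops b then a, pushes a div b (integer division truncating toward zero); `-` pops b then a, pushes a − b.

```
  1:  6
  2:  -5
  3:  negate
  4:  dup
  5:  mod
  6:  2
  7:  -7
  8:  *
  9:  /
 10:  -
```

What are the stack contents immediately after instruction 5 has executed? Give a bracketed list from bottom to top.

[6, 0]

6      → 6
-5     → 6 -5
negate → 6 5
dup    → 6 5 5
mod    → 6 0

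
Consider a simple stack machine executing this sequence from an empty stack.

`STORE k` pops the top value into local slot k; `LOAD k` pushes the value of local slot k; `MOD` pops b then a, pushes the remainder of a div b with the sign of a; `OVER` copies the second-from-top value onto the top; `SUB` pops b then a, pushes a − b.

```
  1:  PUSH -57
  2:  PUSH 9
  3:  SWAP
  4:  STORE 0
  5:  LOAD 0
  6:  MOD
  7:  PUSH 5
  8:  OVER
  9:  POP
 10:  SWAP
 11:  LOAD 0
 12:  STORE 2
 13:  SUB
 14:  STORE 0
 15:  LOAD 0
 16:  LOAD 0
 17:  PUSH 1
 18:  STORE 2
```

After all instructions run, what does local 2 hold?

1

PUSH -57 -> -57
PUSH 9   -> -57 9
SWAP     -> 9 -57
STORE 0  -> 9
LOAD 0   -> 9 -57
MOD      -> 9
PUSH 5   -> 9 5
OVER     -> 9 5 9
POP      -> 9 5
SWAP     -> 5 9
LOAD 0   -> 5 9 -57
STORE 2  -> 5 9
SUB      -> -4
STORE 0  -> (empty)
LOAD 0   -> -4
LOAD 0   -> -4 -4
PUSH 1   -> -4 -4 1
STORE 2  -> -4 -4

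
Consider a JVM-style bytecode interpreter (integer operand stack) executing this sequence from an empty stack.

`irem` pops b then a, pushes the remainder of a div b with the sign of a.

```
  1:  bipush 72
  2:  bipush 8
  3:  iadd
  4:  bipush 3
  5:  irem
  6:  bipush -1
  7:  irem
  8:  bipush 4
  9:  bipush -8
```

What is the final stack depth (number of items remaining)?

bipush 72 -> 72
bipush 8  -> 72 8
iadd      -> 80
bipush 3  -> 80 3
irem      -> 2
bipush -1 -> 2 -1
irem      -> 0
bipush 4  -> 0 4
bipush -8 -> 0 4 -8

3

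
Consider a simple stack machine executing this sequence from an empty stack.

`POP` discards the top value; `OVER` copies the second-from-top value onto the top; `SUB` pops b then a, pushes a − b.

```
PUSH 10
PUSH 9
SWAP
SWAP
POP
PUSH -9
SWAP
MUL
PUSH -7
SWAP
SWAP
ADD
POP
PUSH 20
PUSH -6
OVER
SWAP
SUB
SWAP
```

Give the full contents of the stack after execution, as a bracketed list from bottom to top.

PUSH 10 -> 10
PUSH 9  -> 10 9
SWAP    -> 9 10
SWAP    -> 10 9
POP     -> 10
PUSH -9 -> 10 -9
SWAP    -> -9 10
MUL     -> -90
PUSH -7 -> -90 -7
SWAP    -> -7 -90
SWAP    -> -90 -7
ADD     -> -97
POP     -> (empty)
PUSH 20 -> 20
PUSH -6 -> 20 -6
OVER    -> 20 -6 20
SWAP    -> 20 20 -6
SUB     -> 20 26
SWAP    -> 26 20

[26, 20]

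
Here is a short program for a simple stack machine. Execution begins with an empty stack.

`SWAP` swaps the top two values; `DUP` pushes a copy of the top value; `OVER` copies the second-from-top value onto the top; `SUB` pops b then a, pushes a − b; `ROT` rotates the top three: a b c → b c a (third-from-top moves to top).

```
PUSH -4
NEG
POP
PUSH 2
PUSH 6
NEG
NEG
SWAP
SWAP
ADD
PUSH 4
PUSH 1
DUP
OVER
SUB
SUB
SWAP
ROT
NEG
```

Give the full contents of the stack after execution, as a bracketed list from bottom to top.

[1, 4, -8]

PUSH -4 : [-4]
NEG     : [4]
POP     : []
PUSH 2  : [2]
PUSH 6  : [2, 6]
NEG     : [2, -6]
NEG     : [2, 6]
SWAP    : [6, 2]
SWAP    : [2, 6]
ADD     : [8]
PUSH 4  : [8, 4]
PUSH 1  : [8, 4, 1]
DUP     : [8, 4, 1, 1]
OVER    : [8, 4, 1, 1, 1]
SUB     : [8, 4, 1, 0]
SUB     : [8, 4, 1]
SWAP    : [8, 1, 4]
ROT     : [1, 4, 8]
NEG     : [1, 4, -8]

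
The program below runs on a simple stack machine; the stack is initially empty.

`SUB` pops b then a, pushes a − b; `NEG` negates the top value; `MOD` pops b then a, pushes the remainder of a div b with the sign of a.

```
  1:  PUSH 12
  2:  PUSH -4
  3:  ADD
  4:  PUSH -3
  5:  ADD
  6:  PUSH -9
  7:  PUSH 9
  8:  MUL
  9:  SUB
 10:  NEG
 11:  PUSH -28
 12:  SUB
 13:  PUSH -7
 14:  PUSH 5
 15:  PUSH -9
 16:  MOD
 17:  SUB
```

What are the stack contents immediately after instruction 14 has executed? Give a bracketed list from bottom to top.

PUSH 12   12
PUSH -4   12 -4
ADD       8
PUSH -3   8 -3
ADD       5
PUSH -9   5 -9
PUSH 9    5 -9 9
MUL       5 -81
SUB       86
NEG       -86
PUSH -28  -86 -28
SUB       -58
PUSH -7   -58 -7
PUSH 5    -58 -7 5

[-58, -7, 5]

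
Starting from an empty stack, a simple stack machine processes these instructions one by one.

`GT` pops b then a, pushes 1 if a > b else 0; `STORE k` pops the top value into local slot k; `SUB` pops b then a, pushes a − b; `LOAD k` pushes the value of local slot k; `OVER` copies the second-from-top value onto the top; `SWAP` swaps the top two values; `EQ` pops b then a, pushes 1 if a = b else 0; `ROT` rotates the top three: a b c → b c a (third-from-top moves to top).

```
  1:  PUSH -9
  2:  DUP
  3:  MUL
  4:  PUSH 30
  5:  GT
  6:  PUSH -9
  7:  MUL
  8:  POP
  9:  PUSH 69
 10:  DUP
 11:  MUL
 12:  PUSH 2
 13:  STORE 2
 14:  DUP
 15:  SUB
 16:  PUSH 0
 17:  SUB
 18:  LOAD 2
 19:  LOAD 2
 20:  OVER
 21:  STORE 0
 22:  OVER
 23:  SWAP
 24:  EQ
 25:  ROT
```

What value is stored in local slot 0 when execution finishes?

2

PUSH -9 : -9
DUP     : -9 -9
MUL     : 81
PUSH 30 : 81 30
GT      : 1
PUSH -9 : 1 -9
MUL     : -9
POP     : (empty)
PUSH 69 : 69
DUP     : 69 69
MUL     : 4761
PUSH 2  : 4761 2
STORE 2 : 4761
DUP     : 4761 4761
SUB     : 0
PUSH 0  : 0 0
SUB     : 0
LOAD 2  : 0 2
LOAD 2  : 0 2 2
OVER    : 0 2 2 2
STORE 0 : 0 2 2
OVER    : 0 2 2 2
SWAP    : 0 2 2 2
EQ      : 0 2 1
ROT     : 2 1 0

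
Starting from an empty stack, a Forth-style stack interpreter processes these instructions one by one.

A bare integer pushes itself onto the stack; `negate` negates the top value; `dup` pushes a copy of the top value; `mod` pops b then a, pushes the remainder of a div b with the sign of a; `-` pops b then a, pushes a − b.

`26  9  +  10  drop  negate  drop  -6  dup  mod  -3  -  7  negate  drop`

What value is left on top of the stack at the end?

26     -> 26
9      -> 26 9
+      -> 35
10     -> 35 10
drop   -> 35
negate -> -35
drop   -> (empty)
-6     -> -6
dup    -> -6 -6
mod    -> 0
-3     -> 0 -3
-      -> 3
7      -> 3 7
negate -> 3 -7
drop   -> 3

3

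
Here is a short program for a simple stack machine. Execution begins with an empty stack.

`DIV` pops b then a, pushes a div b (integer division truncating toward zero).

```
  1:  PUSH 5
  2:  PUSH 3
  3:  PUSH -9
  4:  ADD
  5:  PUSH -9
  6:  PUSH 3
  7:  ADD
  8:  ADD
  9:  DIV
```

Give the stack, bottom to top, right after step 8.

[5, -12]

PUSH 5  -> [5]
PUSH 3  -> [5, 3]
PUSH -9 -> [5, 3, -9]
ADD     -> [5, -6]
PUSH -9 -> [5, -6, -9]
PUSH 3  -> [5, -6, -9, 3]
ADD     -> [5, -6, -6]
ADD     -> [5, -12]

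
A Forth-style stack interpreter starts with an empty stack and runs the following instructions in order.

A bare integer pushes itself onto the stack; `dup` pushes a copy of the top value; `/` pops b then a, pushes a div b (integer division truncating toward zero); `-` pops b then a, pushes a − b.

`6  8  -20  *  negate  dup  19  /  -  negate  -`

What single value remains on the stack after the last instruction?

158

6       6
8       6 8
-20     6 8 -20
*       6 -160
negate  6 160
dup     6 160 160
19      6 160 160 19
/       6 160 8
-       6 152
negate  6 -152
-       158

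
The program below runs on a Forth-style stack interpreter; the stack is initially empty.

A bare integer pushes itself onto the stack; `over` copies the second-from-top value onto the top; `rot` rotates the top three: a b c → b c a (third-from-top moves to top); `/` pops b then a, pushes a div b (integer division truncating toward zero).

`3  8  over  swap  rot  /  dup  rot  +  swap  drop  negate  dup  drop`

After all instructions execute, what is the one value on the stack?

-5

3      -> 3
8      -> 3 8
over   -> 3 8 3
swap   -> 3 3 8
rot    -> 3 8 3
/      -> 3 2
dup    -> 3 2 2
rot    -> 2 2 3
+      -> 2 5
swap   -> 5 2
drop   -> 5
negate -> -5
dup    -> -5 -5
drop   -> -5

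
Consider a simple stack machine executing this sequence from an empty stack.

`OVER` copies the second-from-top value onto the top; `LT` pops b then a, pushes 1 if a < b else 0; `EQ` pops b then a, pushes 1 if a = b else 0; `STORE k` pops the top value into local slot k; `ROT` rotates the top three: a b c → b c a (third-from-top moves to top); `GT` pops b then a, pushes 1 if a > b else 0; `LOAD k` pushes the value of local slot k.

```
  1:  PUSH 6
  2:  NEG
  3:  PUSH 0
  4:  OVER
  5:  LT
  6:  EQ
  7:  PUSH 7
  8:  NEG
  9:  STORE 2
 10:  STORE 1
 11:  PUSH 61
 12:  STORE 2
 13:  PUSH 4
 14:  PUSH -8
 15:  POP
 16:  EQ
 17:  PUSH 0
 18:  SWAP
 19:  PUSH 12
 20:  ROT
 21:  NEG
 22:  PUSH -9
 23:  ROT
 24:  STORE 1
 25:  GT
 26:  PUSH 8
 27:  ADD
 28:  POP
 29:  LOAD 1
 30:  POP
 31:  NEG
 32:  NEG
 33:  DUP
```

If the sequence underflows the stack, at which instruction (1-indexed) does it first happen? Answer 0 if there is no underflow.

PUSH 6  → 6
NEG     → -6
PUSH 0  → -6 0
OVER    → -6 0 -6
LT      → -6 0
EQ      → 0
PUSH 7  → 0 7
NEG     → 0 -7
STORE 2 → 0
STORE 1 → (empty)
PUSH 61 → 61
STORE 2 → (empty)
PUSH 4  → 4
PUSH -8 → 4 -8
POP     → 4
EQ  — needs 2 operands, stack has 1 → underflow

16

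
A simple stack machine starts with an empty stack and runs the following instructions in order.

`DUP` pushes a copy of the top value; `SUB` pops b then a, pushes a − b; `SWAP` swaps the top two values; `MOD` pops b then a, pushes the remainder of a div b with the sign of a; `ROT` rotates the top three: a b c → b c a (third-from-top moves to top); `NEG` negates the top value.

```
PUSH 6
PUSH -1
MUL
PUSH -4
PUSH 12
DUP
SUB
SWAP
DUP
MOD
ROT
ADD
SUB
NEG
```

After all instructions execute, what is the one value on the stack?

-6

PUSH 6  : [6]
PUSH -1 : [6, -1]
MUL     : [-6]
PUSH -4 : [-6, -4]
PUSH 12 : [-6, -4, 12]
DUP     : [-6, -4, 12, 12]
SUB     : [-6, -4, 0]
SWAP    : [-6, 0, -4]
DUP     : [-6, 0, -4, -4]
MOD     : [-6, 0, 0]
ROT     : [0, 0, -6]
ADD     : [0, -6]
SUB     : [6]
NEG     : [-6]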